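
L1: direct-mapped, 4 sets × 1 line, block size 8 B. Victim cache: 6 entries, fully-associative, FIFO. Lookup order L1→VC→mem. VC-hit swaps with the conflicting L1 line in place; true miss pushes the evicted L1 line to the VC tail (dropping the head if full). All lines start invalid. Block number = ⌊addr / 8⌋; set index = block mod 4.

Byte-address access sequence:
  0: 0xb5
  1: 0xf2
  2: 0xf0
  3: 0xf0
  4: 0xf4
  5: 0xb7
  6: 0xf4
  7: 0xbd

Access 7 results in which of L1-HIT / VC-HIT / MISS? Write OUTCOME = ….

OUTCOME = MISS

#0 0xb5→b22/s2 MISS; vc=[]
#1 0xf2→b30/s2 MISS; vc=[22]
#2 0xf0→b30/s2 L1-HIT; vc=[22]
#3 0xf0→b30/s2 L1-HIT; vc=[22]
#4 0xf4→b30/s2 L1-HIT; vc=[22]
#5 0xb7→b22/s2 VC-HIT; vc=[30]
#6 0xf4→b30/s2 VC-HIT; vc=[22]
#7 0xbd→b23/s3 MISS; vc=[22]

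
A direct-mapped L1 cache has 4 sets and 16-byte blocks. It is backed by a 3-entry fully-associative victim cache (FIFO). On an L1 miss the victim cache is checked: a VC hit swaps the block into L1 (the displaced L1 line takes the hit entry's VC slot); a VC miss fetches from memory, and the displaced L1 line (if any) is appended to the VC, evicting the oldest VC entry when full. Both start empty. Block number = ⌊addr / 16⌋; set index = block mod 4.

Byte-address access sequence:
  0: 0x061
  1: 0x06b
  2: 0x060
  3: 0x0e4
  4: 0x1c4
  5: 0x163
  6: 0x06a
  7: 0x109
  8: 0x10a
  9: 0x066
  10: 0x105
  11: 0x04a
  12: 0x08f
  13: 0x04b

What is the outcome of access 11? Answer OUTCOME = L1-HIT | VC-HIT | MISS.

#0 0x61→b6/s2 MISS; vc=[]
#1 0x6b→b6/s2 L1-HIT; vc=[]
#2 0x60→b6/s2 L1-HIT; vc=[]
#3 0xe4→b14/s2 MISS; vc=[6]
#4 0x1c4→b28/s0 MISS; vc=[6]
#5 0x163→b22/s2 MISS; vc=[6,14]
#6 0x6a→b6/s2 VC-HIT; vc=[22,14]
#7 0x109→b16/s0 MISS; vc=[22,14,28]
#8 0x10a→b16/s0 L1-HIT; vc=[22,14,28]
#9 0x66→b6/s2 L1-HIT; vc=[22,14,28]
#10 0x105→b16/s0 L1-HIT; vc=[22,14,28]
#11 0x4a→b4/s0 MISS; vc=[14,28,16]
#12 0x8f→b8/s0 MISS; vc=[28,16,4]
#13 0x4b→b4/s0 VC-HIT; vc=[28,16,8]

OUTCOME = MISS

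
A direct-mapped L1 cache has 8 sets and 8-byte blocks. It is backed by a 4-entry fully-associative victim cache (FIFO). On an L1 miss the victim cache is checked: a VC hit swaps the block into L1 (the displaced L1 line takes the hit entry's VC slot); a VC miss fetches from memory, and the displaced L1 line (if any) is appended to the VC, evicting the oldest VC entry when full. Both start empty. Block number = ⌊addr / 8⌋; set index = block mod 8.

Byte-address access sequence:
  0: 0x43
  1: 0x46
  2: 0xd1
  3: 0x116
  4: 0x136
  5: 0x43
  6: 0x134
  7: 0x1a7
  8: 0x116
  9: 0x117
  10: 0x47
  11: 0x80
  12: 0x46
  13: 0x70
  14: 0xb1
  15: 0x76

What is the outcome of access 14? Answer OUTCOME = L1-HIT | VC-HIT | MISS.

0: 0x43 (blk 8, set 0) → MISS  vc=[]
1: 0x46 (blk 8, set 0) → L1-HIT  vc=[]
2: 0xd1 (blk 26, set 2) → MISS  vc=[]
3: 0x116 (blk 34, set 2) → MISS  vc=[26]
4: 0x136 (blk 38, set 6) → MISS  vc=[26]
5: 0x43 (blk 8, set 0) → L1-HIT  vc=[26]
6: 0x134 (blk 38, set 6) → L1-HIT  vc=[26]
7: 0x1a7 (blk 52, set 4) → MISS  vc=[26]
8: 0x116 (blk 34, set 2) → L1-HIT  vc=[26]
9: 0x117 (blk 34, set 2) → L1-HIT  vc=[26]
10: 0x47 (blk 8, set 0) → L1-HIT  vc=[26]
11: 0x80 (blk 16, set 0) → MISS  vc=[26, 8]
12: 0x46 (blk 8, set 0) → VC-HIT  vc=[26, 16]
13: 0x70 (blk 14, set 6) → MISS  vc=[26, 16, 38]
14: 0xb1 (blk 22, set 6) → MISS  vc=[26, 16, 38, 14]
15: 0x76 (blk 14, set 6) → VC-HIT  vc=[26, 16, 38, 22]

OUTCOME = MISS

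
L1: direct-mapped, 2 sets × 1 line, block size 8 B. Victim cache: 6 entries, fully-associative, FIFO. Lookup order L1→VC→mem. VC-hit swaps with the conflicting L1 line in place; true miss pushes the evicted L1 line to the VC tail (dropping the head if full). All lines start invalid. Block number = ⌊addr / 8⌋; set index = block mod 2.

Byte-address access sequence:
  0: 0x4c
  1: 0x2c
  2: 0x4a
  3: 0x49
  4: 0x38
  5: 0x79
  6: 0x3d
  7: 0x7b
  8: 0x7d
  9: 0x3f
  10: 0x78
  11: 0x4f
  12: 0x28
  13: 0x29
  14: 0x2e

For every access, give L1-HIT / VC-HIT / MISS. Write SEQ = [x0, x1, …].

0: 0x4c (blk 9, set 1) → MISS  vc=[]
1: 0x2c (blk 5, set 1) → MISS  vc=[9]
2: 0x4a (blk 9, set 1) → VC-HIT  vc=[5]
3: 0x49 (blk 9, set 1) → L1-HIT  vc=[5]
4: 0x38 (blk 7, set 1) → MISS  vc=[5, 9]
5: 0x79 (blk 15, set 1) → MISS  vc=[5, 9, 7]
6: 0x3d (blk 7, set 1) → VC-HIT  vc=[5, 9, 15]
7: 0x7b (blk 15, set 1) → VC-HIT  vc=[5, 9, 7]
8: 0x7d (blk 15, set 1) → L1-HIT  vc=[5, 9, 7]
9: 0x3f (blk 7, set 1) → VC-HIT  vc=[5, 9, 15]
10: 0x78 (blk 15, set 1) → VC-HIT  vc=[5, 9, 7]
11: 0x4f (blk 9, set 1) → VC-HIT  vc=[5, 15, 7]
12: 0x28 (blk 5, set 1) → VC-HIT  vc=[9, 15, 7]
13: 0x29 (blk 5, set 1) → L1-HIT  vc=[9, 15, 7]
14: 0x2e (blk 5, set 1) → L1-HIT  vc=[9, 15, 7]

SEQ = [MISS, MISS, VC-HIT, L1-HIT, MISS, MISS, VC-HIT, VC-HIT, L1-HIT, VC-HIT, VC-HIT, VC-HIT, VC-HIT, L1-HIT, L1-HIT]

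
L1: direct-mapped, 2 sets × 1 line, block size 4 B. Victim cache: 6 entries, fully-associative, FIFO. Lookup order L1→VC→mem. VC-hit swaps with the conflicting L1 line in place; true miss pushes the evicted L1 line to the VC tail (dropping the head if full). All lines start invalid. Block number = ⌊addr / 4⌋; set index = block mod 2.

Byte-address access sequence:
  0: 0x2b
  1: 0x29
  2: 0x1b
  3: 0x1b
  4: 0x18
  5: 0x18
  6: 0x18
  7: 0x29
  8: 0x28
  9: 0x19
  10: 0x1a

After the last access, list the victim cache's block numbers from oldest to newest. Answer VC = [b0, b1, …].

VC = [10]

0: 0x2b (blk 10, set 0) → MISS  vc=[]
1: 0x29 (blk 10, set 0) → L1-HIT  vc=[]
2: 0x1b (blk 6, set 0) → MISS  vc=[10]
3: 0x1b (blk 6, set 0) → L1-HIT  vc=[10]
4: 0x18 (blk 6, set 0) → L1-HIT  vc=[10]
5: 0x18 (blk 6, set 0) → L1-HIT  vc=[10]
6: 0x18 (blk 6, set 0) → L1-HIT  vc=[10]
7: 0x29 (blk 10, set 0) → VC-HIT  vc=[6]
8: 0x28 (blk 10, set 0) → L1-HIT  vc=[6]
9: 0x19 (blk 6, set 0) → VC-HIT  vc=[10]
10: 0x1a (blk 6, set 0) → L1-HIT  vc=[10]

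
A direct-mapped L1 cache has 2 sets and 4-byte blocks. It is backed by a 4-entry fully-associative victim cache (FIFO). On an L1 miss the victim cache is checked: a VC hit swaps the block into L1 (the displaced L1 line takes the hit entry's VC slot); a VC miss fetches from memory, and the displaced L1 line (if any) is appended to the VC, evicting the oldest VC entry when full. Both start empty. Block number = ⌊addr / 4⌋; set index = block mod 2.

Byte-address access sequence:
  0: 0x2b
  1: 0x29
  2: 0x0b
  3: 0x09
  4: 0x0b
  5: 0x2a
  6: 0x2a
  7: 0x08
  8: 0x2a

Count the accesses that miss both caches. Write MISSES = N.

0: 0x2b (blk 10, set 0) → MISS  vc=[]
1: 0x29 (blk 10, set 0) → L1-HIT  vc=[]
2: 0xb (blk 2, set 0) → MISS  vc=[10]
3: 0x9 (blk 2, set 0) → L1-HIT  vc=[10]
4: 0xb (blk 2, set 0) → L1-HIT  vc=[10]
5: 0x2a (blk 10, set 0) → VC-HIT  vc=[2]
6: 0x2a (blk 10, set 0) → L1-HIT  vc=[2]
7: 0x8 (blk 2, set 0) → VC-HIT  vc=[10]
8: 0x2a (blk 10, set 0) → VC-HIT  vc=[2]

MISSES = 2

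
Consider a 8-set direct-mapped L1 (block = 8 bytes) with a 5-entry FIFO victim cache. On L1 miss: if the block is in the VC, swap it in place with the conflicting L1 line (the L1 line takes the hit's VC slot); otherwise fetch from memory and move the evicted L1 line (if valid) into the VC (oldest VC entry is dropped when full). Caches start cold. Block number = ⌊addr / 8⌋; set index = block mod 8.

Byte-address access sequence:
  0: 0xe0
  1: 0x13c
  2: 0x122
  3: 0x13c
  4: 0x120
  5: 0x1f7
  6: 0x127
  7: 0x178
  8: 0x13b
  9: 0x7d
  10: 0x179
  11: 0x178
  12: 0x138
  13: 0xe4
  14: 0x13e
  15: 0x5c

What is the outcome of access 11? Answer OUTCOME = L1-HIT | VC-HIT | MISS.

0: 0xe0 (blk 28, set 4) → MISS  vc=[]
1: 0x13c (blk 39, set 7) → MISS  vc=[]
2: 0x122 (blk 36, set 4) → MISS  vc=[28]
3: 0x13c (blk 39, set 7) → L1-HIT  vc=[28]
4: 0x120 (blk 36, set 4) → L1-HIT  vc=[28]
5: 0x1f7 (blk 62, set 6) → MISS  vc=[28]
6: 0x127 (blk 36, set 4) → L1-HIT  vc=[28]
7: 0x178 (blk 47, set 7) → MISS  vc=[28, 39]
8: 0x13b (blk 39, set 7) → VC-HIT  vc=[28, 47]
9: 0x7d (blk 15, set 7) → MISS  vc=[28, 47, 39]
10: 0x179 (blk 47, set 7) → VC-HIT  vc=[28, 15, 39]
11: 0x178 (blk 47, set 7) → L1-HIT  vc=[28, 15, 39]
12: 0x138 (blk 39, set 7) → VC-HIT  vc=[28, 15, 47]
13: 0xe4 (blk 28, set 4) → VC-HIT  vc=[36, 15, 47]
14: 0x13e (blk 39, set 7) → L1-HIT  vc=[36, 15, 47]
15: 0x5c (blk 11, set 3) → MISS  vc=[36, 15, 47]

OUTCOME = L1-HIT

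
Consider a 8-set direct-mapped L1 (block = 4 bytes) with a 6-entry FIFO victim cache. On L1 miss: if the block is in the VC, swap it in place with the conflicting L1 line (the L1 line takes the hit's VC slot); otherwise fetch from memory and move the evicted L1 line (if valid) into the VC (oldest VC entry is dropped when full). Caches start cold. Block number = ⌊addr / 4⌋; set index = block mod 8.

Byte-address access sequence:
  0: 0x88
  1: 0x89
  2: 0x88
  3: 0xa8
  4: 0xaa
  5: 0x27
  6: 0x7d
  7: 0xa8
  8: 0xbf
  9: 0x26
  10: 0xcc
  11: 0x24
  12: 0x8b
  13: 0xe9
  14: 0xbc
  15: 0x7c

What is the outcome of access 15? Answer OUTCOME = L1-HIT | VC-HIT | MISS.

OUTCOME = VC-HIT

0: 0x88 (blk 34, set 2) → MISS  vc=[]
1: 0x89 (blk 34, set 2) → L1-HIT  vc=[]
2: 0x88 (blk 34, set 2) → L1-HIT  vc=[]
3: 0xa8 (blk 42, set 2) → MISS  vc=[34]
4: 0xaa (blk 42, set 2) → L1-HIT  vc=[34]
5: 0x27 (blk 9, set 1) → MISS  vc=[34]
6: 0x7d (blk 31, set 7) → MISS  vc=[34]
7: 0xa8 (blk 42, set 2) → L1-HIT  vc=[34]
8: 0xbf (blk 47, set 7) → MISS  vc=[34, 31]
9: 0x26 (blk 9, set 1) → L1-HIT  vc=[34, 31]
10: 0xcc (blk 51, set 3) → MISS  vc=[34, 31]
11: 0x24 (blk 9, set 1) → L1-HIT  vc=[34, 31]
12: 0x8b (blk 34, set 2) → VC-HIT  vc=[42, 31]
13: 0xe9 (blk 58, set 2) → MISS  vc=[42, 31, 34]
14: 0xbc (blk 47, set 7) → L1-HIT  vc=[42, 31, 34]
15: 0x7c (blk 31, set 7) → VC-HIT  vc=[42, 47, 34]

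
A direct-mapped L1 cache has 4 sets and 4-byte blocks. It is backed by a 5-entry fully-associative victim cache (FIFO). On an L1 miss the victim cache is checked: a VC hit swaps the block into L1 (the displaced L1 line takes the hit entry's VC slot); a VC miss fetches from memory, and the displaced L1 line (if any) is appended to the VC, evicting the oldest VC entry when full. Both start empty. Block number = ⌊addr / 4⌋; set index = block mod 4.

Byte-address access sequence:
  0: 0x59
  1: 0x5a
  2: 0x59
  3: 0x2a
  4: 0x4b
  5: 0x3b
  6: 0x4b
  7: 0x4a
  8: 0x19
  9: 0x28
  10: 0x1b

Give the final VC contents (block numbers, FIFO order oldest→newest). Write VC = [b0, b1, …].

VC = [22, 10, 14, 18]

#0 0x59→b22/s2 MISS; vc=[]
#1 0x5a→b22/s2 L1-HIT; vc=[]
#2 0x59→b22/s2 L1-HIT; vc=[]
#3 0x2a→b10/s2 MISS; vc=[22]
#4 0x4b→b18/s2 MISS; vc=[22,10]
#5 0x3b→b14/s2 MISS; vc=[22,10,18]
#6 0x4b→b18/s2 VC-HIT; vc=[22,10,14]
#7 0x4a→b18/s2 L1-HIT; vc=[22,10,14]
#8 0x19→b6/s2 MISS; vc=[22,10,14,18]
#9 0x28→b10/s2 VC-HIT; vc=[22,6,14,18]
#10 0x1b→b6/s2 VC-HIT; vc=[22,10,14,18]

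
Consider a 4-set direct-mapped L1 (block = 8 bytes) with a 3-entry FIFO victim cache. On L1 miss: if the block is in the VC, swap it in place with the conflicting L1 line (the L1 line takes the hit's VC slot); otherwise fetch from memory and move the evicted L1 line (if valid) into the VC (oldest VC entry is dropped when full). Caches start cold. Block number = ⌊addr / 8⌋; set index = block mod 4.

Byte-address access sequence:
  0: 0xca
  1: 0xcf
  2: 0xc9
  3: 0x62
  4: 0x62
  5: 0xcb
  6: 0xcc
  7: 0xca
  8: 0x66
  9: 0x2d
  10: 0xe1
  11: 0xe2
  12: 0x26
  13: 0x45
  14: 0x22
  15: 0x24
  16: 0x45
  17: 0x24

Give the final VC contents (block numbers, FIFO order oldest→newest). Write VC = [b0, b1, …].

0: 0xca (blk 25, set 1) → MISS  vc=[]
1: 0xcf (blk 25, set 1) → L1-HIT  vc=[]
2: 0xc9 (blk 25, set 1) → L1-HIT  vc=[]
3: 0x62 (blk 12, set 0) → MISS  vc=[]
4: 0x62 (blk 12, set 0) → L1-HIT  vc=[]
5: 0xcb (blk 25, set 1) → L1-HIT  vc=[]
6: 0xcc (blk 25, set 1) → L1-HIT  vc=[]
7: 0xca (blk 25, set 1) → L1-HIT  vc=[]
8: 0x66 (blk 12, set 0) → L1-HIT  vc=[]
9: 0x2d (blk 5, set 1) → MISS  vc=[25]
10: 0xe1 (blk 28, set 0) → MISS  vc=[25, 12]
11: 0xe2 (blk 28, set 0) → L1-HIT  vc=[25, 12]
12: 0x26 (blk 4, set 0) → MISS  vc=[25, 12, 28]
13: 0x45 (blk 8, set 0) → MISS  vc=[12, 28, 4]
14: 0x22 (blk 4, set 0) → VC-HIT  vc=[12, 28, 8]
15: 0x24 (blk 4, set 0) → L1-HIT  vc=[12, 28, 8]
16: 0x45 (blk 8, set 0) → VC-HIT  vc=[12, 28, 4]
17: 0x24 (blk 4, set 0) → VC-HIT  vc=[12, 28, 8]

VC = [12, 28, 8]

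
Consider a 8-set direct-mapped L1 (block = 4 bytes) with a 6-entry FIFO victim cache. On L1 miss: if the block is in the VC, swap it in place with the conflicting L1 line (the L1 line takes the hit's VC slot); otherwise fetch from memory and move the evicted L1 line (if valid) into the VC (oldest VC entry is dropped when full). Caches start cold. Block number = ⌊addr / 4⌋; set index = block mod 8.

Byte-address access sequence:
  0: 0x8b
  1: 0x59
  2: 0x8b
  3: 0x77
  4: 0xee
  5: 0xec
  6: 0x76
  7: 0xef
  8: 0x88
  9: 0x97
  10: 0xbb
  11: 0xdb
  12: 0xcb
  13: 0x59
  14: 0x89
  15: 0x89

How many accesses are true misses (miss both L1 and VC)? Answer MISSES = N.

  [0] addr=0x8b blk=34 s=2: MISS | VC []
  [1] addr=0x59 blk=22 s=6: MISS | VC []
  [2] addr=0x8b blk=34 s=2: L1-HIT | VC []
  [3] addr=0x77 blk=29 s=5: MISS | VC []
  [4] addr=0xee blk=59 s=3: MISS | VC []
  [5] addr=0xec blk=59 s=3: L1-HIT | VC []
  [6] addr=0x76 blk=29 s=5: L1-HIT | VC []
  [7] addr=0xef blk=59 s=3: L1-HIT | VC []
  [8] addr=0x88 blk=34 s=2: L1-HIT | VC []
  [9] addr=0x97 blk=37 s=5: MISS | VC [29]
  [10] addr=0xbb blk=46 s=6: MISS | VC [29, 22]
  [11] addr=0xdb blk=54 s=6: MISS | VC [29, 22, 46]
  [12] addr=0xcb blk=50 s=2: MISS | VC [29, 22, 46, 34]
  [13] addr=0x59 blk=22 s=6: VC-HIT | VC [29, 54, 46, 34]
  [14] addr=0x89 blk=34 s=2: VC-HIT | VC [29, 54, 46, 50]
  [15] addr=0x89 blk=34 s=2: L1-HIT | VC [29, 54, 46, 50]

MISSES = 8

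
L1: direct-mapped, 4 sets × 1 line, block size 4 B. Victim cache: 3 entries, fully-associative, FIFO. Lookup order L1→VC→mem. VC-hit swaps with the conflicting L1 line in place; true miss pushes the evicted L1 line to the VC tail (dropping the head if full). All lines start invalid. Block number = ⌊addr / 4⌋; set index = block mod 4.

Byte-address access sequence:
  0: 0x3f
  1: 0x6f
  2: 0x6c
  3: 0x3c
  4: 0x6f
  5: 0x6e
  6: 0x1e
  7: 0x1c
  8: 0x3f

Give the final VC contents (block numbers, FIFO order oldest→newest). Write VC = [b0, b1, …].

VC = [7, 27]

  [0] addr=0x3f blk=15 s=3: MISS | VC []
  [1] addr=0x6f blk=27 s=3: MISS | VC [15]
  [2] addr=0x6c blk=27 s=3: L1-HIT | VC [15]
  [3] addr=0x3c blk=15 s=3: VC-HIT | VC [27]
  [4] addr=0x6f blk=27 s=3: VC-HIT | VC [15]
  [5] addr=0x6e blk=27 s=3: L1-HIT | VC [15]
  [6] addr=0x1e blk=7 s=3: MISS | VC [15, 27]
  [7] addr=0x1c blk=7 s=3: L1-HIT | VC [15, 27]
  [8] addr=0x3f blk=15 s=3: VC-HIT | VC [7, 27]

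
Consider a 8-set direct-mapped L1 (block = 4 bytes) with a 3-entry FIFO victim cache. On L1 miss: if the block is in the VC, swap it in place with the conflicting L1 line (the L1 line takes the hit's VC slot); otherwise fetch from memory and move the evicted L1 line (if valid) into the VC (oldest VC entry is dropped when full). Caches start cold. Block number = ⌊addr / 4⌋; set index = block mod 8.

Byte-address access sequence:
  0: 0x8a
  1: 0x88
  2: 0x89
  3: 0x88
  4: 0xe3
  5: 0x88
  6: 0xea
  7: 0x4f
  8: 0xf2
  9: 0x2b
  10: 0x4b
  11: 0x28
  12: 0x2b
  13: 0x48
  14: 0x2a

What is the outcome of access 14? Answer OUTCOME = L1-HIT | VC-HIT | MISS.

OUTCOME = VC-HIT

0: 0x8a (blk 34, set 2) → MISS  vc=[]
1: 0x88 (blk 34, set 2) → L1-HIT  vc=[]
2: 0x89 (blk 34, set 2) → L1-HIT  vc=[]
3: 0x88 (blk 34, set 2) → L1-HIT  vc=[]
4: 0xe3 (blk 56, set 0) → MISS  vc=[]
5: 0x88 (blk 34, set 2) → L1-HIT  vc=[]
6: 0xea (blk 58, set 2) → MISS  vc=[34]
7: 0x4f (blk 19, set 3) → MISS  vc=[34]
8: 0xf2 (blk 60, set 4) → MISS  vc=[34]
9: 0x2b (blk 10, set 2) → MISS  vc=[34, 58]
10: 0x4b (blk 18, set 2) → MISS  vc=[34, 58, 10]
11: 0x28 (blk 10, set 2) → VC-HIT  vc=[34, 58, 18]
12: 0x2b (blk 10, set 2) → L1-HIT  vc=[34, 58, 18]
13: 0x48 (blk 18, set 2) → VC-HIT  vc=[34, 58, 10]
14: 0x2a (blk 10, set 2) → VC-HIT  vc=[34, 58, 18]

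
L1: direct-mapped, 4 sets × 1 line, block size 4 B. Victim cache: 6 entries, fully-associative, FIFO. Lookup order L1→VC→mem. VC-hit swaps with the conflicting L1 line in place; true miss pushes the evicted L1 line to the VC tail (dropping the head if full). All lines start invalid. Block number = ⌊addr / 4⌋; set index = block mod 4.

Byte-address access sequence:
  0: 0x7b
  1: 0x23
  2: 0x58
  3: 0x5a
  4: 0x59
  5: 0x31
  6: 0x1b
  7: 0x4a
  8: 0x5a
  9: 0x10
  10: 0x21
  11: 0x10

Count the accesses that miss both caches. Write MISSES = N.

MISSES = 7

#0 0x7b→b30/s2 MISS; vc=[]
#1 0x23→b8/s0 MISS; vc=[]
#2 0x58→b22/s2 MISS; vc=[30]
#3 0x5a→b22/s2 L1-HIT; vc=[30]
#4 0x59→b22/s2 L1-HIT; vc=[30]
#5 0x31→b12/s0 MISS; vc=[30,8]
#6 0x1b→b6/s2 MISS; vc=[30,8,22]
#7 0x4a→b18/s2 MISS; vc=[30,8,22,6]
#8 0x5a→b22/s2 VC-HIT; vc=[30,8,18,6]
#9 0x10→b4/s0 MISS; vc=[30,8,18,6,12]
#10 0x21→b8/s0 VC-HIT; vc=[30,4,18,6,12]
#11 0x10→b4/s0 VC-HIT; vc=[30,8,18,6,12]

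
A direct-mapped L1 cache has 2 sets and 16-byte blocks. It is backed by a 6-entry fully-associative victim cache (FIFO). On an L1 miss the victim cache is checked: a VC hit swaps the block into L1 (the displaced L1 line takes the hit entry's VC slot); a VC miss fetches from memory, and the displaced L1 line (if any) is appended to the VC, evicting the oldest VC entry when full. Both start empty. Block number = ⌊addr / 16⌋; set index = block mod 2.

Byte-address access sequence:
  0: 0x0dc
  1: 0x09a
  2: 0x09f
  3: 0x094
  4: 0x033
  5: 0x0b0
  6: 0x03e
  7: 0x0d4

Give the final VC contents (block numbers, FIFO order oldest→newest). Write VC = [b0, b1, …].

VC = [3, 9, 11]

#0 0xdc→b13/s1 MISS; vc=[]
#1 0x9a→b9/s1 MISS; vc=[13]
#2 0x9f→b9/s1 L1-HIT; vc=[13]
#3 0x94→b9/s1 L1-HIT; vc=[13]
#4 0x33→b3/s1 MISS; vc=[13,9]
#5 0xb0→b11/s1 MISS; vc=[13,9,3]
#6 0x3e→b3/s1 VC-HIT; vc=[13,9,11]
#7 0xd4→b13/s1 VC-HIT; vc=[3,9,11]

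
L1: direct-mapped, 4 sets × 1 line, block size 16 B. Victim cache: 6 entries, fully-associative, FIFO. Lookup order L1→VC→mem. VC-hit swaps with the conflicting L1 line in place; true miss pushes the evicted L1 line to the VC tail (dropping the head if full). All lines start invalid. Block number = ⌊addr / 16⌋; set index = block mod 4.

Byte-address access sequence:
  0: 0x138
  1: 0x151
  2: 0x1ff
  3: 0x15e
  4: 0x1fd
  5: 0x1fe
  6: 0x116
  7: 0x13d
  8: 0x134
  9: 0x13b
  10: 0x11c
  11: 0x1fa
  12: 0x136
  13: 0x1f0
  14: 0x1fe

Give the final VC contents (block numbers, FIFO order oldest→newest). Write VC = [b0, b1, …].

0: 0x138 (blk 19, set 3) → MISS  vc=[]
1: 0x151 (blk 21, set 1) → MISS  vc=[]
2: 0x1ff (blk 31, set 3) → MISS  vc=[19]
3: 0x15e (blk 21, set 1) → L1-HIT  vc=[19]
4: 0x1fd (blk 31, set 3) → L1-HIT  vc=[19]
5: 0x1fe (blk 31, set 3) → L1-HIT  vc=[19]
6: 0x116 (blk 17, set 1) → MISS  vc=[19, 21]
7: 0x13d (blk 19, set 3) → VC-HIT  vc=[31, 21]
8: 0x134 (blk 19, set 3) → L1-HIT  vc=[31, 21]
9: 0x13b (blk 19, set 3) → L1-HIT  vc=[31, 21]
10: 0x11c (blk 17, set 1) → L1-HIT  vc=[31, 21]
11: 0x1fa (blk 31, set 3) → VC-HIT  vc=[19, 21]
12: 0x136 (blk 19, set 3) → VC-HIT  vc=[31, 21]
13: 0x1f0 (blk 31, set 3) → VC-HIT  vc=[19, 21]
14: 0x1fe (blk 31, set 3) → L1-HIT  vc=[19, 21]

VC = [19, 21]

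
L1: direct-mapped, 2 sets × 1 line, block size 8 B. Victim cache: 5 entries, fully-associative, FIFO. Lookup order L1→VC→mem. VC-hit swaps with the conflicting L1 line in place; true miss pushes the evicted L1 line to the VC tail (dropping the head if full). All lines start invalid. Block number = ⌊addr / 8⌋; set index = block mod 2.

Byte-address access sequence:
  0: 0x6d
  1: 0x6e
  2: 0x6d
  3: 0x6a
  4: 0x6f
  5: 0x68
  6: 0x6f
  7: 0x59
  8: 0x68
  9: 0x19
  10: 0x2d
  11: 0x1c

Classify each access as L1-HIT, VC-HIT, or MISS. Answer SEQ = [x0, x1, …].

SEQ = [MISS, L1-HIT, L1-HIT, L1-HIT, L1-HIT, L1-HIT, L1-HIT, MISS, VC-HIT, MISS, MISS, VC-HIT]

  [0] addr=0x6d blk=13 s=1: MISS | VC []
  [1] addr=0x6e blk=13 s=1: L1-HIT | VC []
  [2] addr=0x6d blk=13 s=1: L1-HIT | VC []
  [3] addr=0x6a blk=13 s=1: L1-HIT | VC []
  [4] addr=0x6f blk=13 s=1: L1-HIT | VC []
  [5] addr=0x68 blk=13 s=1: L1-HIT | VC []
  [6] addr=0x6f blk=13 s=1: L1-HIT | VC []
  [7] addr=0x59 blk=11 s=1: MISS | VC [13]
  [8] addr=0x68 blk=13 s=1: VC-HIT | VC [11]
  [9] addr=0x19 blk=3 s=1: MISS | VC [11, 13]
  [10] addr=0x2d blk=5 s=1: MISS | VC [11, 13, 3]
  [11] addr=0x1c blk=3 s=1: VC-HIT | VC [11, 13, 5]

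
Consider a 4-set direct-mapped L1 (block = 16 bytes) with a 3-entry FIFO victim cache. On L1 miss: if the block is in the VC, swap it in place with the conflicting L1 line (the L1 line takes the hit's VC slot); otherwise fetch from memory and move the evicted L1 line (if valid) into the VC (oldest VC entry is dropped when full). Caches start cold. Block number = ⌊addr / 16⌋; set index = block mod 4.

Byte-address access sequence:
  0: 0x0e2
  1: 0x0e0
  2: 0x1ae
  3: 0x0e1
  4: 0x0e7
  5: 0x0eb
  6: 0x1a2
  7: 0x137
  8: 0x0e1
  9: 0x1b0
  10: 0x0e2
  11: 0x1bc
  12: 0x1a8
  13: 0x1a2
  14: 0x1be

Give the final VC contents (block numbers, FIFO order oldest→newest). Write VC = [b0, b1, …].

  [0] addr=0xe2 blk=14 s=2: MISS | VC []
  [1] addr=0xe0 blk=14 s=2: L1-HIT | VC []
  [2] addr=0x1ae blk=26 s=2: MISS | VC [14]
  [3] addr=0xe1 blk=14 s=2: VC-HIT | VC [26]
  [4] addr=0xe7 blk=14 s=2: L1-HIT | VC [26]
  [5] addr=0xeb blk=14 s=2: L1-HIT | VC [26]
  [6] addr=0x1a2 blk=26 s=2: VC-HIT | VC [14]
  [7] addr=0x137 blk=19 s=3: MISS | VC [14]
  [8] addr=0xe1 blk=14 s=2: VC-HIT | VC [26]
  [9] addr=0x1b0 blk=27 s=3: MISS | VC [26, 19]
  [10] addr=0xe2 blk=14 s=2: L1-HIT | VC [26, 19]
  [11] addr=0x1bc blk=27 s=3: L1-HIT | VC [26, 19]
  [12] addr=0x1a8 blk=26 s=2: VC-HIT | VC [14, 19]
  [13] addr=0x1a2 blk=26 s=2: L1-HIT | VC [14, 19]
  [14] addr=0x1be blk=27 s=3: L1-HIT | VC [14, 19]

VC = [14, 19]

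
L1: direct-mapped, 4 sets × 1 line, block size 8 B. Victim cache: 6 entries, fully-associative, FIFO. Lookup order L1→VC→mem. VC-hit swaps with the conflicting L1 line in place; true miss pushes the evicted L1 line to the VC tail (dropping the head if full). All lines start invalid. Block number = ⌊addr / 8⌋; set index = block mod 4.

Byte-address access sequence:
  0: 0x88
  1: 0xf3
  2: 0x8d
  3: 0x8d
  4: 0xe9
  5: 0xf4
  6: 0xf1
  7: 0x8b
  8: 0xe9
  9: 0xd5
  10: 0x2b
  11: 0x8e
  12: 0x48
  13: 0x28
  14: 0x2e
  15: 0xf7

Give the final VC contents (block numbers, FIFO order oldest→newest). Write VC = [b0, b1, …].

0: 0x88 (blk 17, set 1) → MISS  vc=[]
1: 0xf3 (blk 30, set 2) → MISS  vc=[]
2: 0x8d (blk 17, set 1) → L1-HIT  vc=[]
3: 0x8d (blk 17, set 1) → L1-HIT  vc=[]
4: 0xe9 (blk 29, set 1) → MISS  vc=[17]
5: 0xf4 (blk 30, set 2) → L1-HIT  vc=[17]
6: 0xf1 (blk 30, set 2) → L1-HIT  vc=[17]
7: 0x8b (blk 17, set 1) → VC-HIT  vc=[29]
8: 0xe9 (blk 29, set 1) → VC-HIT  vc=[17]
9: 0xd5 (blk 26, set 2) → MISS  vc=[17, 30]
10: 0x2b (blk 5, set 1) → MISS  vc=[17, 30, 29]
11: 0x8e (blk 17, set 1) → VC-HIT  vc=[5, 30, 29]
12: 0x48 (blk 9, set 1) → MISS  vc=[5, 30, 29, 17]
13: 0x28 (blk 5, set 1) → VC-HIT  vc=[9, 30, 29, 17]
14: 0x2e (blk 5, set 1) → L1-HIT  vc=[9, 30, 29, 17]
15: 0xf7 (blk 30, set 2) → VC-HIT  vc=[9, 26, 29, 17]

VC = [9, 26, 29, 17]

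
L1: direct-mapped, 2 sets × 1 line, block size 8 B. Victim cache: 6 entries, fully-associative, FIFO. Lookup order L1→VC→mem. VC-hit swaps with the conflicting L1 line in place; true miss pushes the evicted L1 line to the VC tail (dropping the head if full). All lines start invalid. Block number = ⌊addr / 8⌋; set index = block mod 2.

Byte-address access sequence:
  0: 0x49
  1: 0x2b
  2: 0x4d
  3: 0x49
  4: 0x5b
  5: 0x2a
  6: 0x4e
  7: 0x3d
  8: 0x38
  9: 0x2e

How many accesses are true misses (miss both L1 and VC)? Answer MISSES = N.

  [0] addr=0x49 blk=9 s=1: MISS | VC []
  [1] addr=0x2b blk=5 s=1: MISS | VC [9]
  [2] addr=0x4d blk=9 s=1: VC-HIT | VC [5]
  [3] addr=0x49 blk=9 s=1: L1-HIT | VC [5]
  [4] addr=0x5b blk=11 s=1: MISS | VC [5, 9]
  [5] addr=0x2a blk=5 s=1: VC-HIT | VC [11, 9]
  [6] addr=0x4e blk=9 s=1: VC-HIT | VC [11, 5]
  [7] addr=0x3d blk=7 s=1: MISS | VC [11, 5, 9]
  [8] addr=0x38 blk=7 s=1: L1-HIT | VC [11, 5, 9]
  [9] addr=0x2e blk=5 s=1: VC-HIT | VC [11, 7, 9]

MISSES = 4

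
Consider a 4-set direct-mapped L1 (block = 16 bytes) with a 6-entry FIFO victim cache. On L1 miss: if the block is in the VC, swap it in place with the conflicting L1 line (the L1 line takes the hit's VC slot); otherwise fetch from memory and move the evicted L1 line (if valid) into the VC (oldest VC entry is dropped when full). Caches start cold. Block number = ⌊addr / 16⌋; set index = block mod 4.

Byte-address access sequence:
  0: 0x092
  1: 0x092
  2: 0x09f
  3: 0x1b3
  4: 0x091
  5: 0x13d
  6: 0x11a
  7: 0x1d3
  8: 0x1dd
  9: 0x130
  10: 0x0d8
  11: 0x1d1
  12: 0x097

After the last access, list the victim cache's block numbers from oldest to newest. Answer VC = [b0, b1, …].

VC = [27, 29, 17, 13]

0: 0x92 (blk 9, set 1) → MISS  vc=[]
1: 0x92 (blk 9, set 1) → L1-HIT  vc=[]
2: 0x9f (blk 9, set 1) → L1-HIT  vc=[]
3: 0x1b3 (blk 27, set 3) → MISS  vc=[]
4: 0x91 (blk 9, set 1) → L1-HIT  vc=[]
5: 0x13d (blk 19, set 3) → MISS  vc=[27]
6: 0x11a (blk 17, set 1) → MISS  vc=[27, 9]
7: 0x1d3 (blk 29, set 1) → MISS  vc=[27, 9, 17]
8: 0x1dd (blk 29, set 1) → L1-HIT  vc=[27, 9, 17]
9: 0x130 (blk 19, set 3) → L1-HIT  vc=[27, 9, 17]
10: 0xd8 (blk 13, set 1) → MISS  vc=[27, 9, 17, 29]
11: 0x1d1 (blk 29, set 1) → VC-HIT  vc=[27, 9, 17, 13]
12: 0x97 (blk 9, set 1) → VC-HIT  vc=[27, 29, 17, 13]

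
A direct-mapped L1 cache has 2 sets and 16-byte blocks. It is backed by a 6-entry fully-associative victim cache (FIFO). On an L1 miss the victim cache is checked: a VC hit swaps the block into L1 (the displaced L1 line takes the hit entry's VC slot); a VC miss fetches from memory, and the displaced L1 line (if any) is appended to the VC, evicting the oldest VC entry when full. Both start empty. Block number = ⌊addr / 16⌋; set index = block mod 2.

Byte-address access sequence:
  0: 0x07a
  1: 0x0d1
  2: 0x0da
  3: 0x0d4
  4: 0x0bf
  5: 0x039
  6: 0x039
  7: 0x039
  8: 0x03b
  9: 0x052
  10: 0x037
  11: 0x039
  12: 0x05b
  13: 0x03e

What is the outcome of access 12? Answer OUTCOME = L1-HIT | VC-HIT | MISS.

#0 0x7a→b7/s1 MISS; vc=[]
#1 0xd1→b13/s1 MISS; vc=[7]
#2 0xda→b13/s1 L1-HIT; vc=[7]
#3 0xd4→b13/s1 L1-HIT; vc=[7]
#4 0xbf→b11/s1 MISS; vc=[7,13]
#5 0x39→b3/s1 MISS; vc=[7,13,11]
#6 0x39→b3/s1 L1-HIT; vc=[7,13,11]
#7 0x39→b3/s1 L1-HIT; vc=[7,13,11]
#8 0x3b→b3/s1 L1-HIT; vc=[7,13,11]
#9 0x52→b5/s1 MISS; vc=[7,13,11,3]
#10 0x37→b3/s1 VC-HIT; vc=[7,13,11,5]
#11 0x39→b3/s1 L1-HIT; vc=[7,13,11,5]
#12 0x5b→b5/s1 VC-HIT; vc=[7,13,11,3]
#13 0x3e→b3/s1 VC-HIT; vc=[7,13,11,5]

OUTCOME = VC-HIT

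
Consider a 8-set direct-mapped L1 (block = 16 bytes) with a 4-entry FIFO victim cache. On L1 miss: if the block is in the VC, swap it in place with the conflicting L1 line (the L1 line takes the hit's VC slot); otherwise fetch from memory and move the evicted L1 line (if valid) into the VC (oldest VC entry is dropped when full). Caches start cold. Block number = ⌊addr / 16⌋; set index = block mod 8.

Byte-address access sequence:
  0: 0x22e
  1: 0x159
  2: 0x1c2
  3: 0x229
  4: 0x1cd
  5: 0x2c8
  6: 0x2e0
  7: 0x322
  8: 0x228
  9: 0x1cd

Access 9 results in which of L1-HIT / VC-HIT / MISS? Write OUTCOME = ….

#0 0x22e→b34/s2 MISS; vc=[]
#1 0x159→b21/s5 MISS; vc=[]
#2 0x1c2→b28/s4 MISS; vc=[]
#3 0x229→b34/s2 L1-HIT; vc=[]
#4 0x1cd→b28/s4 L1-HIT; vc=[]
#5 0x2c8→b44/s4 MISS; vc=[28]
#6 0x2e0→b46/s6 MISS; vc=[28]
#7 0x322→b50/s2 MISS; vc=[28,34]
#8 0x228→b34/s2 VC-HIT; vc=[28,50]
#9 0x1cd→b28/s4 VC-HIT; vc=[44,50]

OUTCOME = VC-HIT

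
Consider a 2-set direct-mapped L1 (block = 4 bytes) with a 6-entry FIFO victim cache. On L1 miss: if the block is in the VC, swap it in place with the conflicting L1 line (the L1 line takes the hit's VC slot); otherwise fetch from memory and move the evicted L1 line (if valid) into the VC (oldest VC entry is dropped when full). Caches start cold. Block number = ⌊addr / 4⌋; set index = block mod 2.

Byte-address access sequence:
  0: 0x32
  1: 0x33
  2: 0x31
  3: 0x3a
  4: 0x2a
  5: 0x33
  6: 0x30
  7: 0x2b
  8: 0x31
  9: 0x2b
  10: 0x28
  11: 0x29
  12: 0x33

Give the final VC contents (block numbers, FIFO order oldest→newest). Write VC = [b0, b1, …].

#0 0x32→b12/s0 MISS; vc=[]
#1 0x33→b12/s0 L1-HIT; vc=[]
#2 0x31→b12/s0 L1-HIT; vc=[]
#3 0x3a→b14/s0 MISS; vc=[12]
#4 0x2a→b10/s0 MISS; vc=[12,14]
#5 0x33→b12/s0 VC-HIT; vc=[10,14]
#6 0x30→b12/s0 L1-HIT; vc=[10,14]
#7 0x2b→b10/s0 VC-HIT; vc=[12,14]
#8 0x31→b12/s0 VC-HIT; vc=[10,14]
#9 0x2b→b10/s0 VC-HIT; vc=[12,14]
#10 0x28→b10/s0 L1-HIT; vc=[12,14]
#11 0x29→b10/s0 L1-HIT; vc=[12,14]
#12 0x33→b12/s0 VC-HIT; vc=[10,14]

VC = [10, 14]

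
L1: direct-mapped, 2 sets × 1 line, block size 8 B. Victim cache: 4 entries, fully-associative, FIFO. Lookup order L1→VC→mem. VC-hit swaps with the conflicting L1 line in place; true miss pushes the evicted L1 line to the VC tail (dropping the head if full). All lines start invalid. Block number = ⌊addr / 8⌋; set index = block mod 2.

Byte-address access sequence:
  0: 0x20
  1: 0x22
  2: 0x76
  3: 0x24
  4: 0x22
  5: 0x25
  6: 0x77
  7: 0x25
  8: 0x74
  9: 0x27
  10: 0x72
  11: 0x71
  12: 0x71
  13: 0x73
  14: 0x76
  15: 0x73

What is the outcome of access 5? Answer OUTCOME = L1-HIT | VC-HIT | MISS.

#0 0x20→b4/s0 MISS; vc=[]
#1 0x22→b4/s0 L1-HIT; vc=[]
#2 0x76→b14/s0 MISS; vc=[4]
#3 0x24→b4/s0 VC-HIT; vc=[14]
#4 0x22→b4/s0 L1-HIT; vc=[14]
#5 0x25→b4/s0 L1-HIT; vc=[14]
#6 0x77→b14/s0 VC-HIT; vc=[4]
#7 0x25→b4/s0 VC-HIT; vc=[14]
#8 0x74→b14/s0 VC-HIT; vc=[4]
#9 0x27→b4/s0 VC-HIT; vc=[14]
#10 0x72→b14/s0 VC-HIT; vc=[4]
#11 0x71→b14/s0 L1-HIT; vc=[4]
#12 0x71→b14/s0 L1-HIT; vc=[4]
#13 0x73→b14/s0 L1-HIT; vc=[4]
#14 0x76→b14/s0 L1-HIT; vc=[4]
#15 0x73→b14/s0 L1-HIT; vc=[4]

OUTCOME = L1-HIT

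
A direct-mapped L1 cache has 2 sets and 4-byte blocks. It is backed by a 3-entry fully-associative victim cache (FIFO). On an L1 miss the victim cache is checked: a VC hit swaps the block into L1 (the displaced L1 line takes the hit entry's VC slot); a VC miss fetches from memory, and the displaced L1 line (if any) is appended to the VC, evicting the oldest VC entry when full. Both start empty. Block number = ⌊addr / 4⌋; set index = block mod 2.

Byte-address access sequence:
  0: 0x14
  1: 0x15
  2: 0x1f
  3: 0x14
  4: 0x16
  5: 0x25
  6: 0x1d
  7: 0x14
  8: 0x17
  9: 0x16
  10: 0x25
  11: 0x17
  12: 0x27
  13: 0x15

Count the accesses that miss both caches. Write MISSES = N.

  [0] addr=0x14 blk=5 s=1: MISS | VC []
  [1] addr=0x15 blk=5 s=1: L1-HIT | VC []
  [2] addr=0x1f blk=7 s=1: MISS | VC [5]
  [3] addr=0x14 blk=5 s=1: VC-HIT | VC [7]
  [4] addr=0x16 blk=5 s=1: L1-HIT | VC [7]
  [5] addr=0x25 blk=9 s=1: MISS | VC [7, 5]
  [6] addr=0x1d blk=7 s=1: VC-HIT | VC [9, 5]
  [7] addr=0x14 blk=5 s=1: VC-HIT | VC [9, 7]
  [8] addr=0x17 blk=5 s=1: L1-HIT | VC [9, 7]
  [9] addr=0x16 blk=5 s=1: L1-HIT | VC [9, 7]
  [10] addr=0x25 blk=9 s=1: VC-HIT | VC [5, 7]
  [11] addr=0x17 blk=5 s=1: VC-HIT | VC [9, 7]
  [12] addr=0x27 blk=9 s=1: VC-HIT | VC [5, 7]
  [13] addr=0x15 blk=5 s=1: VC-HIT | VC [9, 7]

MISSES = 3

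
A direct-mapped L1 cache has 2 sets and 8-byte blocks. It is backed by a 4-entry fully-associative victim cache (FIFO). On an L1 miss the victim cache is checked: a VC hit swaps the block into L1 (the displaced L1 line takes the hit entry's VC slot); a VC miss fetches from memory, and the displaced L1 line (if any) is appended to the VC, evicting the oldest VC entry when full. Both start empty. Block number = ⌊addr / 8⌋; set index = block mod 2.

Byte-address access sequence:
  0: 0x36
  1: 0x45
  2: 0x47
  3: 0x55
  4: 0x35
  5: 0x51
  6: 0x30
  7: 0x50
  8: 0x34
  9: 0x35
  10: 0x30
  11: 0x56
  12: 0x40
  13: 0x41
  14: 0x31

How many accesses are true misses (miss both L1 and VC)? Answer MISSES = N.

  [0] addr=0x36 blk=6 s=0: MISS | VC []
  [1] addr=0x45 blk=8 s=0: MISS | VC [6]
  [2] addr=0x47 blk=8 s=0: L1-HIT | VC [6]
  [3] addr=0x55 blk=10 s=0: MISS | VC [6, 8]
  [4] addr=0x35 blk=6 s=0: VC-HIT | VC [10, 8]
  [5] addr=0x51 blk=10 s=0: VC-HIT | VC [6, 8]
  [6] addr=0x30 blk=6 s=0: VC-HIT | VC [10, 8]
  [7] addr=0x50 blk=10 s=0: VC-HIT | VC [6, 8]
  [8] addr=0x34 blk=6 s=0: VC-HIT | VC [10, 8]
  [9] addr=0x35 blk=6 s=0: L1-HIT | VC [10, 8]
  [10] addr=0x30 blk=6 s=0: L1-HIT | VC [10, 8]
  [11] addr=0x56 blk=10 s=0: VC-HIT | VC [6, 8]
  [12] addr=0x40 blk=8 s=0: VC-HIT | VC [6, 10]
  [13] addr=0x41 blk=8 s=0: L1-HIT | VC [6, 10]
  [14] addr=0x31 blk=6 s=0: VC-HIT | VC [8, 10]

MISSES = 3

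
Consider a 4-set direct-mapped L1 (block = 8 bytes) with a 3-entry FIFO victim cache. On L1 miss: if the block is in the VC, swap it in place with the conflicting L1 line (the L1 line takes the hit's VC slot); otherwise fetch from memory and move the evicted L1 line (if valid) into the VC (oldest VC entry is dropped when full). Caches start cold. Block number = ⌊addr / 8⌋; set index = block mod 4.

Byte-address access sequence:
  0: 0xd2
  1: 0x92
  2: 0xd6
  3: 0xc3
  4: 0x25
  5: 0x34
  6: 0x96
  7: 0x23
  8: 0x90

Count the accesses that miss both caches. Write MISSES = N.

#0 0xd2→b26/s2 MISS; vc=[]
#1 0x92→b18/s2 MISS; vc=[26]
#2 0xd6→b26/s2 VC-HIT; vc=[18]
#3 0xc3→b24/s0 MISS; vc=[18]
#4 0x25→b4/s0 MISS; vc=[18,24]
#5 0x34→b6/s2 MISS; vc=[18,24,26]
#6 0x96→b18/s2 VC-HIT; vc=[6,24,26]
#7 0x23→b4/s0 L1-HIT; vc=[6,24,26]
#8 0x90→b18/s2 L1-HIT; vc=[6,24,26]

MISSES = 5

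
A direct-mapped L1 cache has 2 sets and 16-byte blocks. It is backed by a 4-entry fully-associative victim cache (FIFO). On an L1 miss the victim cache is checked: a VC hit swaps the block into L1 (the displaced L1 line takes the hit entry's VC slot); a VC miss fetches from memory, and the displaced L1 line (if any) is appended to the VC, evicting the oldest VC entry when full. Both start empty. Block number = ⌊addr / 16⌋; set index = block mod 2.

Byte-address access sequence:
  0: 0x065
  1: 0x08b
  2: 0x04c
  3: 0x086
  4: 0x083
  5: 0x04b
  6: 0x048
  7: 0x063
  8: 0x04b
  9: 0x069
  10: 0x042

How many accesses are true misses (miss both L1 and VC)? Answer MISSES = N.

#0 0x65→b6/s0 MISS; vc=[]
#1 0x8b→b8/s0 MISS; vc=[6]
#2 0x4c→b4/s0 MISS; vc=[6,8]
#3 0x86→b8/s0 VC-HIT; vc=[6,4]
#4 0x83→b8/s0 L1-HIT; vc=[6,4]
#5 0x4b→b4/s0 VC-HIT; vc=[6,8]
#6 0x48→b4/s0 L1-HIT; vc=[6,8]
#7 0x63→b6/s0 VC-HIT; vc=[4,8]
#8 0x4b→b4/s0 VC-HIT; vc=[6,8]
#9 0x69→b6/s0 VC-HIT; vc=[4,8]
#10 0x42→b4/s0 VC-HIT; vc=[6,8]

MISSES = 3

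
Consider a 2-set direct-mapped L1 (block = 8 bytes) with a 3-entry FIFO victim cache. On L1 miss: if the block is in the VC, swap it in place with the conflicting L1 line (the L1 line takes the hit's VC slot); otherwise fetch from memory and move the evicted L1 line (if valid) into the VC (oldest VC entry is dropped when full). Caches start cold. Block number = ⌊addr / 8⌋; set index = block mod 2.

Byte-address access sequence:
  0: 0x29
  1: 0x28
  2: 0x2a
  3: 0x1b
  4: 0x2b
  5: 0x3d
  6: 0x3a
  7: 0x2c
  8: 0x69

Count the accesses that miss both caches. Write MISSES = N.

  [0] addr=0x29 blk=5 s=1: MISS | VC []
  [1] addr=0x28 blk=5 s=1: L1-HIT | VC []
  [2] addr=0x2a blk=5 s=1: L1-HIT | VC []
  [3] addr=0x1b blk=3 s=1: MISS | VC [5]
  [4] addr=0x2b blk=5 s=1: VC-HIT | VC [3]
  [5] addr=0x3d blk=7 s=1: MISS | VC [3, 5]
  [6] addr=0x3a blk=7 s=1: L1-HIT | VC [3, 5]
  [7] addr=0x2c blk=5 s=1: VC-HIT | VC [3, 7]
  [8] addr=0x69 blk=13 s=1: MISS | VC [3, 7, 5]

MISSES = 4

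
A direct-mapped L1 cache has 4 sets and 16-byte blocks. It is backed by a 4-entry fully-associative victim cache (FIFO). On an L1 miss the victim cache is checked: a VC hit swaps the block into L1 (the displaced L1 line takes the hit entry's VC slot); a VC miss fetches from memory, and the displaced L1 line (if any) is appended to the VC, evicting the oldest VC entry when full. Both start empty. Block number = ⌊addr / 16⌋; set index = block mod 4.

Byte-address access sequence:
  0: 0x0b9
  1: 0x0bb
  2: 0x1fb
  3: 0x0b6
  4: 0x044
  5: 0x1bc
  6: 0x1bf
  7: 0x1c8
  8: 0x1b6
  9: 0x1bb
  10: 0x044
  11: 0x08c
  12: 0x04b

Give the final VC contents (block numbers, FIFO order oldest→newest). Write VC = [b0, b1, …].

VC = [31, 11, 28, 8]

#0 0xb9→b11/s3 MISS; vc=[]
#1 0xbb→b11/s3 L1-HIT; vc=[]
#2 0x1fb→b31/s3 MISS; vc=[11]
#3 0xb6→b11/s3 VC-HIT; vc=[31]
#4 0x44→b4/s0 MISS; vc=[31]
#5 0x1bc→b27/s3 MISS; vc=[31,11]
#6 0x1bf→b27/s3 L1-HIT; vc=[31,11]
#7 0x1c8→b28/s0 MISS; vc=[31,11,4]
#8 0x1b6→b27/s3 L1-HIT; vc=[31,11,4]
#9 0x1bb→b27/s3 L1-HIT; vc=[31,11,4]
#10 0x44→b4/s0 VC-HIT; vc=[31,11,28]
#11 0x8c→b8/s0 MISS; vc=[31,11,28,4]
#12 0x4b→b4/s0 VC-HIT; vc=[31,11,28,8]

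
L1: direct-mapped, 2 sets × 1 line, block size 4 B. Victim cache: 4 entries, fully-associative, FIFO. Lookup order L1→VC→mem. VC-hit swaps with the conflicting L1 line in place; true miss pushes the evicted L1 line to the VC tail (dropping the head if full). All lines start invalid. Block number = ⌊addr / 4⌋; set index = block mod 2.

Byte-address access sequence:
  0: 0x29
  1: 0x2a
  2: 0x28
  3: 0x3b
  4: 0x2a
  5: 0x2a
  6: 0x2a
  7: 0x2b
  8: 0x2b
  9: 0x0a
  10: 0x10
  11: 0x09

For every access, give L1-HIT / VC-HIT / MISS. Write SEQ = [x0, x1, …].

0: 0x29 (blk 10, set 0) → MISS  vc=[]
1: 0x2a (blk 10, set 0) → L1-HIT  vc=[]
2: 0x28 (blk 10, set 0) → L1-HIT  vc=[]
3: 0x3b (blk 14, set 0) → MISS  vc=[10]
4: 0x2a (blk 10, set 0) → VC-HIT  vc=[14]
5: 0x2a (blk 10, set 0) → L1-HIT  vc=[14]
6: 0x2a (blk 10, set 0) → L1-HIT  vc=[14]
7: 0x2b (blk 10, set 0) → L1-HIT  vc=[14]
8: 0x2b (blk 10, set 0) → L1-HIT  vc=[14]
9: 0xa (blk 2, set 0) → MISS  vc=[14, 10]
10: 0x10 (blk 4, set 0) → MISS  vc=[14, 10, 2]
11: 0x9 (blk 2, set 0) → VC-HIT  vc=[14, 10, 4]

SEQ = [MISS, L1-HIT, L1-HIT, MISS, VC-HIT, L1-HIT, L1-HIT, L1-HIT, L1-HIT, MISS, MISS, VC-HIT]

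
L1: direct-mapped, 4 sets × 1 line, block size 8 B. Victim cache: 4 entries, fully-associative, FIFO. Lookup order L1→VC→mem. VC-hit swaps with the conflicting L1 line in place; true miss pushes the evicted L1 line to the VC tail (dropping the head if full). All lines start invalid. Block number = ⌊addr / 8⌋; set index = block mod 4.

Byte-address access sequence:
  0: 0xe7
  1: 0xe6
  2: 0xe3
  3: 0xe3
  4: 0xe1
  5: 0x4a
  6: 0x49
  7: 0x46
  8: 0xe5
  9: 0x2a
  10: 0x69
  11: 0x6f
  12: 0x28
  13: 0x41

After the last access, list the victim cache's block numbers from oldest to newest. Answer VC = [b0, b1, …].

  [0] addr=0xe7 blk=28 s=0: MISS | VC []
  [1] addr=0xe6 blk=28 s=0: L1-HIT | VC []
  [2] addr=0xe3 blk=28 s=0: L1-HIT | VC []
  [3] addr=0xe3 blk=28 s=0: L1-HIT | VC []
  [4] addr=0xe1 blk=28 s=0: L1-HIT | VC []
  [5] addr=0x4a blk=9 s=1: MISS | VC []
  [6] addr=0x49 blk=9 s=1: L1-HIT | VC []
  [7] addr=0x46 blk=8 s=0: MISS | VC [28]
  [8] addr=0xe5 blk=28 s=0: VC-HIT | VC [8]
  [9] addr=0x2a blk=5 s=1: MISS | VC [8, 9]
  [10] addr=0x69 blk=13 s=1: MISS | VC [8, 9, 5]
  [11] addr=0x6f blk=13 s=1: L1-HIT | VC [8, 9, 5]
  [12] addr=0x28 blk=5 s=1: VC-HIT | VC [8, 9, 13]
  [13] addr=0x41 blk=8 s=0: VC-HIT | VC [28, 9, 13]

VC = [28, 9, 13]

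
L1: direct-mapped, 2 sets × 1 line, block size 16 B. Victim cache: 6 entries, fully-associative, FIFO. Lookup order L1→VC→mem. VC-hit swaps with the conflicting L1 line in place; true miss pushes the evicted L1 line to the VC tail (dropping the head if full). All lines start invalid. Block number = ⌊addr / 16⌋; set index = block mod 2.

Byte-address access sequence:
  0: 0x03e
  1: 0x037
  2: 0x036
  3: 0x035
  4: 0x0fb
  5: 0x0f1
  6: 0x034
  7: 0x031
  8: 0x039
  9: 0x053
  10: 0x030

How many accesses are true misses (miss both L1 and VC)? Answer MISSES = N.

MISSES = 3

0: 0x3e (blk 3, set 1) → MISS  vc=[]
1: 0x37 (blk 3, set 1) → L1-HIT  vc=[]
2: 0x36 (blk 3, set 1) → L1-HIT  vc=[]
3: 0x35 (blk 3, set 1) → L1-HIT  vc=[]
4: 0xfb (blk 15, set 1) → MISS  vc=[3]
5: 0xf1 (blk 15, set 1) → L1-HIT  vc=[3]
6: 0x34 (blk 3, set 1) → VC-HIT  vc=[15]
7: 0x31 (blk 3, set 1) → L1-HIT  vc=[15]
8: 0x39 (blk 3, set 1) → L1-HIT  vc=[15]
9: 0x53 (blk 5, set 1) → MISS  vc=[15, 3]
10: 0x30 (blk 3, set 1) → VC-HIT  vc=[15, 5]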